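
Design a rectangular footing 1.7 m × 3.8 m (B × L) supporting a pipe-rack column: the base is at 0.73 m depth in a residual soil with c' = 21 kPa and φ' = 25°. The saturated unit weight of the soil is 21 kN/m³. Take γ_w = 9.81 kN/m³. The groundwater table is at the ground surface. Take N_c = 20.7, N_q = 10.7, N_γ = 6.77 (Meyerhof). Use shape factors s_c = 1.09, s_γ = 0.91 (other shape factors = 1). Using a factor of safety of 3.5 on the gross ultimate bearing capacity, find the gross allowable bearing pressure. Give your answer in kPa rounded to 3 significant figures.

Water table at ground surface, so effective unit weight γ' = 21 − 9.81 = 11.19 kN/m³ is used throughout; overburden q = 11.19 × 0.73 = 8.1687 kPa; the same γ' applies in the ½γBN_γ term.
Cohesion term c·N_c·s_c = 21 × 20.7 × 1.09 = 473.82 kPa; surcharge term q·N_q = 8.1687 × 10.7 = 87.405 kPa; self-weight term 0.5·γ·B·N_γ·s_γ = 0.5 × 11.19 × 1.7 × 6.77 × 0.91 = 58.597 kPa.
q_ult = 473.82 + 87.405 + 58.597 = 619.83 kPa.
q_all = 619.83 / 3.5 = 177.09 kPa.

q_all ≈ 177 kPa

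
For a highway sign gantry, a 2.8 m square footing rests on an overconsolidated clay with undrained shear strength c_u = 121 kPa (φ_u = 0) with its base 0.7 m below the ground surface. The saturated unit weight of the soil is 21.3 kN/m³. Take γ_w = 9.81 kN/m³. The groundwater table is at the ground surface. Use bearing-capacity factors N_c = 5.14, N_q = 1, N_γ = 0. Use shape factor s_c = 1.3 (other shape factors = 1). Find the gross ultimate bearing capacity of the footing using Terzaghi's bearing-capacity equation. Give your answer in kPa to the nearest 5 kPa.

γ' = 21.3 − 9.81 = 11.49 kN/m³ (submerged throughout). q = 11.49 × 0.7 = 8.043 kPa.
c·N_c·s_c = 121 × 5.14 × 1.3 = 808.52 kPa
q·N_q = 8.043 × 1 = 8.043 kPa
q_ult = 808.52 + 8.043 = 816.56 kPa.

q_ult ≈ 815 kPa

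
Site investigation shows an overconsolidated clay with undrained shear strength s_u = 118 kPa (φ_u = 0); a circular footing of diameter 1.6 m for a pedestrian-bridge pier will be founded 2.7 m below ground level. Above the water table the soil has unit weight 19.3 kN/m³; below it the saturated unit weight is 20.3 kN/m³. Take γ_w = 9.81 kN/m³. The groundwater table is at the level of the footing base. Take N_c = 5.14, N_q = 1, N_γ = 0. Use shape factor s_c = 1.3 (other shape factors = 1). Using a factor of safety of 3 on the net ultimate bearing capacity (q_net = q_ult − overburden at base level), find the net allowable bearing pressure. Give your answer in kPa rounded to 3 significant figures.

Effective surcharge at the founding depth q = γ·D_f = 19.3 × 2.7 = 52.11 kPa.
q_ult = c·N_c·s_c + q·N_q
     = 118 × 5.14 × 1.3 + 52.11 × 1
     = 788.48 + 52.11 = 840.59 kPa.
q_net = 840.59 − 52.11 = 788.48 kPa.
q_all(net) = 788.48 / 3 = 262.83 kPa.

q_all(net) ≈ 263 kPa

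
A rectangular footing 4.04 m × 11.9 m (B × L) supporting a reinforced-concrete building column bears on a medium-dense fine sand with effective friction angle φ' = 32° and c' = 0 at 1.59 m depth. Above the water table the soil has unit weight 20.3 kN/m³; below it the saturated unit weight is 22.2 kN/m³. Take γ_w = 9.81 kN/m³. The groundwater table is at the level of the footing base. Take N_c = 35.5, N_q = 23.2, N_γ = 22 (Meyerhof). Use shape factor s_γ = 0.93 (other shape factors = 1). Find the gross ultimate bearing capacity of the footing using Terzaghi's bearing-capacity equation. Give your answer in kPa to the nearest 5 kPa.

q_ult ≈ 1260 kPa

q = γ·D_f = 20.3 × 1.59 = 32.277 kPa.
For the ½γBN_γ term take γ' = 22.2 − 9.81 = 12.39 kN/m³ (soil below base is submerged).
q·N_q = 32.277 × 23.2 = 748.83 kPa
0.5·γ·B·N_γ·s_γ = 0.5 × 12.39 × 4.04 × 22 × 0.93 = 512.07 kPa
q_ult = 748.83 + 512.07 = 1260.9 kPa.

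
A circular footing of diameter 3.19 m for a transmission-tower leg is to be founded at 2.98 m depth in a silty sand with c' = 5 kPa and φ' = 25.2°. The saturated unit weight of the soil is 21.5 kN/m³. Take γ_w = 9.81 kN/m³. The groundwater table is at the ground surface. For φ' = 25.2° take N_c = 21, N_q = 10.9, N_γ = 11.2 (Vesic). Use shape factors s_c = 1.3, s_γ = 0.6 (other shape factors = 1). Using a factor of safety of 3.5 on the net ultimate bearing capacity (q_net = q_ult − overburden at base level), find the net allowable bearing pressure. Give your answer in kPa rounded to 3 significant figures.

q_all(net) ≈ 173 kPa

With the water table at the surface the whole profile is submerged: γ' = 21.5 − 9.81 = 11.69 kN/m³, so q = γ'·D_f = 34.836 kPa; the same γ' applies in the ½γBN_γ term.
q_ult = c·N_c·s_c + q·N_q + 0.5·γ·B·N_γ·s_γ
     = 5 × 21 × 1.3 + 34.836 × 10.9 + 0.5 × 11.69 × 3.19 × 11.2 × 0.6
     = 136.5 + 379.71 + 125.3 = 641.51 kPa.
q_net = 641.51 − 34.836 = 606.68 kPa.
q_all(net) = 606.68 / 3.5 = 173.34 kPa.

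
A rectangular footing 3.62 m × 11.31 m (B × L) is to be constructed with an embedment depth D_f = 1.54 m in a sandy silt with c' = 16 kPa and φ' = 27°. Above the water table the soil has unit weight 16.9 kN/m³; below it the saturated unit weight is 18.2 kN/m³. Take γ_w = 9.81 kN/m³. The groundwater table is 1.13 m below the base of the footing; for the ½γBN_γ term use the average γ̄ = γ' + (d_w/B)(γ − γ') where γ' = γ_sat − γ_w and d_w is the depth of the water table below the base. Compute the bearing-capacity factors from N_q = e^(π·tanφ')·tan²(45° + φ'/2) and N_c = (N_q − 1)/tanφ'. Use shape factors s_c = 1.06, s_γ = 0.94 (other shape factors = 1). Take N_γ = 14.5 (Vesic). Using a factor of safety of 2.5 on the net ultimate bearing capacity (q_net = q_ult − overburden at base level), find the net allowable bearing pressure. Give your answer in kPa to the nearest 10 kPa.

N_q = e^(π·tan27°)·tan²(58.5°) = 13.2; N_c = (N_q − 1)/tanφ' = 23.94.
q = γ·D_f = 16.9 × 1.54 = 26.026 kPa.
γ' = 8.39 kN/m³; averaging over the depth B below the base, γ̄ = γ' + (d_w/B)(γ − γ') = 11.046 kN/m³.
c·N_c·s_c = 16 × 23.942 × 1.06 = 406.06 kPa
q·N_q = 26.026 × 13.199 = 343.52 kPa
0.5·γ·B·N_γ·s_γ = 0.5 × 11.046 × 3.62 × 14.5 × 0.94 = 272.52 kPa
q_ult = 406.06 + 343.52 + 272.52 = 1022.1 kPa.
q_net = 1022.1 − 26.026 = 996.07 kPa.
q_all(net) = 996.07 / 2.5 = 398.43 kPa.

q_all(net) ≈ 400 kPa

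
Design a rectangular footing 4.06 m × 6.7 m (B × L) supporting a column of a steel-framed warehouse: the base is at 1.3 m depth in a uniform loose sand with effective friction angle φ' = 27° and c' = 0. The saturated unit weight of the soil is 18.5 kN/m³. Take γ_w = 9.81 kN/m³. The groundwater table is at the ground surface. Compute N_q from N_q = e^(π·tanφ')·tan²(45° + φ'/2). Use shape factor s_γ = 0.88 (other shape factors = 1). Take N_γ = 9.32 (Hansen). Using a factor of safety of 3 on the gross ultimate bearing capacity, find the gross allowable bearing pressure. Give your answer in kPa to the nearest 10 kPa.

N_q = e^(π·tan27°)·tan²(58.5°) = 13.2.
With the water table at the surface the whole profile is submerged: γ' = 18.5 − 9.81 = 8.69 kN/m³, so q = γ'·D_f = 11.297 kPa; the same γ' applies in the ½γBN_γ term.
q_ult = q·N_q + 0.5·γ·B·N_γ·s_γ
     = 11.297 × 13.199 + 0.5 × 8.69 × 4.06 × 9.32 × 0.88
     = 149.11 + 144.68 = 293.79 kPa.
q_all = 293.79 / 3 = 97.931 kPa.

q_all ≈ 100 kPa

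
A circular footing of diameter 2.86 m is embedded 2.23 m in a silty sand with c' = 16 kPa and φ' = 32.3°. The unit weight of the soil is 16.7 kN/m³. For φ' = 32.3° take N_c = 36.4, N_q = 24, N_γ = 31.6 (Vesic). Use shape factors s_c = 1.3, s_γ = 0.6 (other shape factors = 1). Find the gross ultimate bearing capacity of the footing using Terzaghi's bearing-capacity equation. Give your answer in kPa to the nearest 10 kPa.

Effective surcharge at the founding depth q = γ·D_f = 16.7 × 2.23 = 37.241 kPa.
q_ult = c·N_c·s_c + q·N_q + 0.5·γ·B·N_γ·s_γ
     = 16 × 36.4 × 1.3 + 37.241 × 24 + 0.5 × 16.7 × 2.86 × 31.6 × 0.6
     = 757.12 + 893.78 + 452.78 = 2103.7 kPa.

q_ult ≈ 2100 kPa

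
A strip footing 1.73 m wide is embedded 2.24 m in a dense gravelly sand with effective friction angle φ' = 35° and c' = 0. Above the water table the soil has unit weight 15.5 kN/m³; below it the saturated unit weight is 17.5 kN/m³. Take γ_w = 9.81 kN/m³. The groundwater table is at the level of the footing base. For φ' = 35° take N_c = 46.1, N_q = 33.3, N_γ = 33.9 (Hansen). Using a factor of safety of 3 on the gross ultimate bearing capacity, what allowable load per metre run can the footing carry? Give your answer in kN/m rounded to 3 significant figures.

q = γ·D_f = 15.5 × 2.24 = 34.72 kPa.
For the ½γBN_γ term take γ' = 17.5 − 9.81 = 7.69 kN/m³ (soil below base is submerged).
q·N_q = 34.72 × 33.3 = 1156.2 kPa
0.5·γ·B·N_γ = 0.5 × 7.69 × 1.73 × 33.9 = 225.5 kPa
q_ult = 1156.2 + 225.5 = 1381.7 kPa.
Gross allowable pressure q_all = 1381.7 / 3 = 460.56 kPa.
Allowable wall load = q_all × B = 460.56 × 1.73 = 796.77 kN per metre run.

≈ 797 kN/m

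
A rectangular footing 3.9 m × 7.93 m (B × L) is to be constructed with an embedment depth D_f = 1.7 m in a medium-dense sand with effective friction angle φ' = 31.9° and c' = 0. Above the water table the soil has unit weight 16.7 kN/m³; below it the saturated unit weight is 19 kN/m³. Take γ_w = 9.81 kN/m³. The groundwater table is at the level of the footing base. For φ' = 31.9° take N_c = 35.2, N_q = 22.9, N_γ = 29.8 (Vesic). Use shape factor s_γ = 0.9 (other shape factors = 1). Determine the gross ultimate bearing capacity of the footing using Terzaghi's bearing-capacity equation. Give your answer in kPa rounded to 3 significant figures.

q_ult ≈ 1130 kPa

Overburden at base level: q = 16.7 × 1.7 = 28.39 kPa.
Below the base the soil is submerged, so the ½γBN_γ term uses γ' = 19 − 9.81 = 9.19 kN/m³.
Surcharge term q·N_q = 28.39 × 22.9 = 650.13 kPa; self-weight term 0.5·γ·B·N_γ·s_γ = 0.5 × 9.19 × 3.9 × 29.8 × 0.9 = 480.63 kPa.
q_ult = 650.13 + 480.63 = 1130.8 kPa.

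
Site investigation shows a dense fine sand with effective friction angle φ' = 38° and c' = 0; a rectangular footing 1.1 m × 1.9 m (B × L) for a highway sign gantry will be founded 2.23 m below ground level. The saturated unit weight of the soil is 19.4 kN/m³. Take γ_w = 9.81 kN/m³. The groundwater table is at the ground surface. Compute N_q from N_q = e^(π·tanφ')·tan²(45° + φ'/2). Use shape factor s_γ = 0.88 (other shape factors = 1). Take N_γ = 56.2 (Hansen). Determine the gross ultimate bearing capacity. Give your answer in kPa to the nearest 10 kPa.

tan38° = 0.7813, so N_q = e^(π×0.7813)·tan²(64°) = 11.64 × 4.204 = 48.93.
Water table at ground surface, so effective unit weight γ' = 19.4 − 9.81 = 9.59 kN/m³ is used throughout; overburden q = 9.59 × 2.23 = 21.386 kPa; the same γ' applies in the ½γBN_γ term.
Surcharge term q·N_q = 21.386 × 48.933 = 1046.5 kPa; self-weight term 0.5·γ·B·N_γ·s_γ = 0.5 × 9.59 × 1.1 × 56.2 × 0.88 = 260.86 kPa.
q_ult = 1046.5 + 260.86 = 1307.3 kPa.

q_ult ≈ 1310 kPa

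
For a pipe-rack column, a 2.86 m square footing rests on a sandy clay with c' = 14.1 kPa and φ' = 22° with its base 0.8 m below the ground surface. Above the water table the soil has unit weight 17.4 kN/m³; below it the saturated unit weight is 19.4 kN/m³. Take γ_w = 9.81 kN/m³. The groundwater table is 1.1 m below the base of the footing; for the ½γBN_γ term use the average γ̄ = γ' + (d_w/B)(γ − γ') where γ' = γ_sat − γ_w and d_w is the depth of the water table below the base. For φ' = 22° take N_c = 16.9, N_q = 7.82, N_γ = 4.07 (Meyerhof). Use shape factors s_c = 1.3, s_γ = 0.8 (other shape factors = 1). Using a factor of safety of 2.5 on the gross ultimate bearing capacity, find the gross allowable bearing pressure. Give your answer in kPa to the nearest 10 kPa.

Effective surcharge at the founding depth q = γ·D_f = 17.4 × 0.8 = 13.92 kPa.
With d_w = 1.1 m < B, γ̄ = 9.59 + (1.1/2.86) × (17.4 − 9.59) = 12.594 kN/m³.
q_ult = c·N_c·s_c + q·N_q + 0.5·γ·B·N_γ·s_γ
     = 14.1 × 16.9 × 1.3 + 13.92 × 7.82 + 0.5 × 12.594 × 2.86 × 4.07 × 0.8
     = 309.78 + 108.85 + 58.638 = 477.27 kPa.
q_all = 477.27 / 2.5 = 190.91 kPa.

q_all ≈ 190 kPa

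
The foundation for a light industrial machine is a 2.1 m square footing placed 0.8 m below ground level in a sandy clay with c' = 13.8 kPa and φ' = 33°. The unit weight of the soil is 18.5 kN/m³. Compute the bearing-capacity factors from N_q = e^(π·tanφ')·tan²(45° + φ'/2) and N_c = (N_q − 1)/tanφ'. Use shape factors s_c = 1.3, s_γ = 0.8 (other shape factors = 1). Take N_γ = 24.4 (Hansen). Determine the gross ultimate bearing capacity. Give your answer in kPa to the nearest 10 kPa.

tan33° = 0.6494, so N_q = e^(π×0.6494)·tan²(61.5°) = 7.692 × 3.392 = 26.09.
N_c = (26.09 − 1)/tan33° = 38.64.
Effective surcharge at the founding depth q = γ·D_f = 18.5 × 0.8 = 14.8 kPa.
q_ult = c·N_c·s_c + q·N_q + 0.5·γ·B·N_γ·s_γ
     = 13.8 × 38.638 × 1.3 + 14.8 × 26.092 + 0.5 × 18.5 × 2.1 × 24.4 × 0.8
     = 693.17 + 386.16 + 379.18 = 1458.5 kPa.

q_ult ≈ 1460 kPa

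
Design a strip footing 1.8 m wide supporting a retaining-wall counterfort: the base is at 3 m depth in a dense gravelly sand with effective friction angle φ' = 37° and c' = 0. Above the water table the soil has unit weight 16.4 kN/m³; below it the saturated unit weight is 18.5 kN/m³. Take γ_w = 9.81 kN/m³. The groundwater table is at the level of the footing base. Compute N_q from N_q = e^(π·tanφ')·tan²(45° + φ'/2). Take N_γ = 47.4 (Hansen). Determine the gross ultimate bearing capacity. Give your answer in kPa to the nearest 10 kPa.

tan37° = 0.7536, so N_q = e^(π×0.7536)·tan²(63.5°) = 10.669 × 4.023 = 42.92.
q = γ·D_f = 16.4 × 3 = 49.2 kPa.
For the ½γBN_γ term take γ' = 18.5 − 9.81 = 8.69 kN/m³ (soil below base is submerged).
q·N_q = 49.2 × 42.92 = 2111.7 kPa
0.5·γ·B·N_γ = 0.5 × 8.69 × 1.8 × 47.4 = 370.72 kPa
q_ult = 2111.7 + 370.72 = 2482.4 kPa.

q_ult ≈ 2480 kPa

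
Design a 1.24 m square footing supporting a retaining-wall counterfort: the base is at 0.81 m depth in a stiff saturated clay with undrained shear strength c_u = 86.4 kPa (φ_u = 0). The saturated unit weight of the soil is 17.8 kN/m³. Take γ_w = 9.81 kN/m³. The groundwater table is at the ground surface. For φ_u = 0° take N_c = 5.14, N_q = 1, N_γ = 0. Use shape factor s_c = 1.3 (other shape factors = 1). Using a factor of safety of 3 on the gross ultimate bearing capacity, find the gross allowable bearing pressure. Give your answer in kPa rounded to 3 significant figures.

q_all ≈ 195 kPa

γ' = 17.8 − 9.81 = 7.99 kN/m³ (submerged throughout). q = 7.99 × 0.81 = 6.4719 kPa.
c·N_c·s_c = 86.4 × 5.14 × 1.3 = 577.32 kPa
q·N_q = 6.4719 × 1 = 6.4719 kPa
q_ult = 577.32 + 6.4719 = 583.8 kPa.
q_all = 583.8 / 3 = 194.6 kPa.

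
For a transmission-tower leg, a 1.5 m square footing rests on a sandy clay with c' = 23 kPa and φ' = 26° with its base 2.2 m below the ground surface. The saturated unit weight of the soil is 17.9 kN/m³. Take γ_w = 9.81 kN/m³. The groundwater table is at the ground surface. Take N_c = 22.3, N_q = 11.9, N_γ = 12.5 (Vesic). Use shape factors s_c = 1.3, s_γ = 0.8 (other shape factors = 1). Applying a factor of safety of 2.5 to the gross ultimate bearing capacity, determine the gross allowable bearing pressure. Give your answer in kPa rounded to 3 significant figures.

With the water table at the surface the whole profile is submerged: γ' = 17.9 − 9.81 = 8.09 kN/m³, so q = γ'·D_f = 17.798 kPa; the same γ' applies in the ½γBN_γ term.
q_ult = c·N_c·s_c + q·N_q + 0.5·γ·B·N_γ·s_γ
     = 23 × 22.3 × 1.3 + 17.798 × 11.9 + 0.5 × 8.09 × 1.5 × 12.5 × 0.8
     = 666.77 + 211.8 + 60.675 = 939.24 kPa.
q_all = q_ult / FS = 939.24 / 2.5 = 375.7 kPa.

q_all ≈ 376 kPa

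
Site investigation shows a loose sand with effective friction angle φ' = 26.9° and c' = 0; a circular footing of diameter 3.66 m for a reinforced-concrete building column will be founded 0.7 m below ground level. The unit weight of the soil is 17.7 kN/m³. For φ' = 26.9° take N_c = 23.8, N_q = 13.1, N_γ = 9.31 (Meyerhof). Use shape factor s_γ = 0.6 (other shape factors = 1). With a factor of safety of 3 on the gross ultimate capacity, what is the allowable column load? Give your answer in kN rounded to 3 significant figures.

P_all ≈ 1200 kN

q = γ·D_f = 17.7 × 0.7 = 12.39 kPa.
q·N_q = 12.39 × 13.1 = 162.31 kPa
0.5·γ·B·N_γ·s_γ = 0.5 × 17.7 × 3.66 × 9.31 × 0.6 = 180.94 kPa
q_ult = 162.31 + 180.94 = 343.25 kPa.
Gross allowable pressure q_all = 343.25 / 3 = 114.42 kPa.
Footing area = 10.5209 m², so allowable column load = 114.42 × 10.5209 = 1203.7 kN.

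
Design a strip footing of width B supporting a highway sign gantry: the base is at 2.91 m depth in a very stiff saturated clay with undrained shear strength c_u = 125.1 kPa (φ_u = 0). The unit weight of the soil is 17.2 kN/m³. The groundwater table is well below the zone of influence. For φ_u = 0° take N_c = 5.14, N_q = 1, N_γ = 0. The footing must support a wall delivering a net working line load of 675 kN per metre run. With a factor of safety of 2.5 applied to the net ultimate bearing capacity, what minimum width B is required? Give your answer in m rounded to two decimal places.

B = 2.62 m

q = γ·D_f = 17.2 × 2.91 = 50.052 kPa.
c·N_c = 125.1 × 5.14 = 643.01 kPa
q·N_q = 50.052 × 1 = 50.052 kPa
q_ult = 643.01 + 50.052 = 693.07 kPa.
For φ = 0 the ½γBN_γ term vanishes, so q_ult is independent of B. q_net = 693.07 − 50.052 = 643.01 kPa; q_all(net) = 643.01/2.5 = 257.21 kPa.
Required width B = w / q_all(net) = 675 / 257.21 = 2.624 m.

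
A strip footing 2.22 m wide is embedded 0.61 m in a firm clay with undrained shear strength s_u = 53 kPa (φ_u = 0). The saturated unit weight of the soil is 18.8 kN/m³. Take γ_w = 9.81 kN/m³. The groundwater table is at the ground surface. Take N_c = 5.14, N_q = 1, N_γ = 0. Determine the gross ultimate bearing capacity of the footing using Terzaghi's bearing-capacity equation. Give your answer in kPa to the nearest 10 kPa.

Water table at ground surface, so effective unit weight γ' = 18.8 − 9.81 = 8.99 kN/m³ is used throughout; overburden q = 8.99 × 0.61 = 5.4839 kPa.
Cohesion term c·N_c = 53 × 5.14 = 272.42 kPa; surcharge term q·N_q = 5.4839 × 1 = 5.4839 kPa.
q_ult = 272.42 + 5.4839 = 277.9 kPa.

q_ult ≈ 280 kPa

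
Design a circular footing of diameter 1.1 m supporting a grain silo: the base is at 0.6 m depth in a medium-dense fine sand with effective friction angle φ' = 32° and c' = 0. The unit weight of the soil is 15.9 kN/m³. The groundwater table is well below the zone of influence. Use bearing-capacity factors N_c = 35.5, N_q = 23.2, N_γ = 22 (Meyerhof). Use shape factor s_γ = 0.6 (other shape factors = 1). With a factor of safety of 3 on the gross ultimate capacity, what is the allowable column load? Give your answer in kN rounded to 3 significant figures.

Effective surcharge at the founding depth q = γ·D_f = 15.9 × 0.6 = 9.54 kPa.
q_ult = q·N_q + 0.5·γ·B·N_γ·s_γ
     = 9.54 × 23.2 + 0.5 × 15.9 × 1.1 × 22 × 0.6
     = 221.33 + 115.43 = 336.76 kPa.
Gross allowable pressure q_all = 336.76 / 3 = 112.25 kPa.
Footing area = 0.9503 m², so allowable column load = 112.25 × 0.9503 = 106.67 kN.

P_all ≈ 107 kN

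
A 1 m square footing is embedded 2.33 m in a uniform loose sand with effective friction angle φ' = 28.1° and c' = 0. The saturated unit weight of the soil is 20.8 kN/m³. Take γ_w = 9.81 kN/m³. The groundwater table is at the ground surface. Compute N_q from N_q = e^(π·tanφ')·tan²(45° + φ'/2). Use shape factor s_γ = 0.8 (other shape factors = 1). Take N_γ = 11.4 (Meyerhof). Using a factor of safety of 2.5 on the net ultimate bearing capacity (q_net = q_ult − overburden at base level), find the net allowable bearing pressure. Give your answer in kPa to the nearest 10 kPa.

N_q = e^(π·tan28.1°)·tan²(59.05°) = 14.88.
γ' = 20.8 − 9.81 = 10.99 kN/m³ (submerged throughout). q = 10.99 × 2.33 = 25.607 kPa; the same γ' applies in the ½γBN_γ term.
q·N_q = 25.607 × 14.883 = 381.09 kPa
0.5·γ·B·N_γ·s_γ = 0.5 × 10.99 × 1 × 11.4 × 0.8 = 50.114 kPa
q_ult = 381.09 + 50.114 = 431.21 kPa.
q_net = 431.21 − 25.607 = 405.6 kPa.
q_all(net) = 405.6 / 2.5 = 162.24 kPa.

q_all(net) ≈ 160 kPa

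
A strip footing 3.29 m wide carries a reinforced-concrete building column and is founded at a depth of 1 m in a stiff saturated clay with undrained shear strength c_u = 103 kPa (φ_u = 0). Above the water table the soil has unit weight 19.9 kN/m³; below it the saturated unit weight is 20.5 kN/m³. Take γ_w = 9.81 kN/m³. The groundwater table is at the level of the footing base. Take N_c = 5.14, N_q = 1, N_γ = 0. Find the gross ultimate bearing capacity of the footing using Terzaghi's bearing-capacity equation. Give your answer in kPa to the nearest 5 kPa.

Overburden at base level: q = 19.9 × 1 = 19.9 kPa.
Cohesion term c·N_c = 103 × 5.14 = 529.42 kPa; surcharge term q·N_q = 19.9 × 1 = 19.9 kPa.
q_ult = 529.42 + 19.9 = 549.32 kPa.

q_ult ≈ 550 kPa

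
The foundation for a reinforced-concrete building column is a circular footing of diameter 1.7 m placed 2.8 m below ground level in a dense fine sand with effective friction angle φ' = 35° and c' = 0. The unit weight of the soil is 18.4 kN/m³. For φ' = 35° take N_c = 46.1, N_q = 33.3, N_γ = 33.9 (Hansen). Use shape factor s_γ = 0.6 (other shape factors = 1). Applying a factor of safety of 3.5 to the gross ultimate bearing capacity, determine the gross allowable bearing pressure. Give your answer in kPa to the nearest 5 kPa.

Effective surcharge at the founding depth q = γ·D_f = 18.4 × 2.8 = 51.52 kPa.
q_ult = q·N_q + 0.5·γ·B·N_γ·s_γ
     = 51.52 × 33.3 + 0.5 × 18.4 × 1.7 × 33.9 × 0.6
     = 1715.6 + 318.12 = 2033.7 kPa.
q_all = q_ult / FS = 2033.7 / 3.5 = 581.07 kPa.

q_all ≈ 580 kPa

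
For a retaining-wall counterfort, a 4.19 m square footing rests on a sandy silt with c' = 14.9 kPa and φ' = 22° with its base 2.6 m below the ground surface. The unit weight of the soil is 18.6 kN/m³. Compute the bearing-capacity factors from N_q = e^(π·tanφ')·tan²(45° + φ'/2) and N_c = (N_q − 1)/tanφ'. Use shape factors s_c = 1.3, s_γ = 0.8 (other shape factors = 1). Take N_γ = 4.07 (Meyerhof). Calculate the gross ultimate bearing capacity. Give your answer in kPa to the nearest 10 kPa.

tan22° = 0.404, so N_q = e^(π×0.404)·tan²(56°) = 3.558 × 2.198 = 7.82.
N_c = (7.82 − 1)/tan22° = 16.88.
Effective surcharge at the founding depth q = γ·D_f = 18.6 × 2.6 = 48.36 kPa.
q_ult = c·N_c·s_c + q·N_q + 0.5·γ·B·N_γ·s_γ
     = 14.9 × 16.883 × 1.3 + 48.36 × 7.8211 + 0.5 × 18.6 × 4.19 × 4.07 × 0.8
     = 327.02 + 378.23 + 126.88 = 832.13 kPa.

q_ult ≈ 830 kPa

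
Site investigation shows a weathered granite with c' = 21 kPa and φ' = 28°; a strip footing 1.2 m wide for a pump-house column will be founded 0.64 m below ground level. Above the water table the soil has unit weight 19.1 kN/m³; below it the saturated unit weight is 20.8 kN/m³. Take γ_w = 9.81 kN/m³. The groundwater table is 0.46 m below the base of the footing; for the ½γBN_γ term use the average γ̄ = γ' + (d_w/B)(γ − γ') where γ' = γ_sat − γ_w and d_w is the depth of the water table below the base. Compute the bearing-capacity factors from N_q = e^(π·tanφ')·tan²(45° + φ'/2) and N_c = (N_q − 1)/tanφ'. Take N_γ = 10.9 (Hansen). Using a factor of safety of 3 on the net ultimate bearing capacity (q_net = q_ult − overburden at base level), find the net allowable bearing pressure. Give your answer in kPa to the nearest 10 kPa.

q_all(net) ≈ 270 kPa

N_q = e^(π·tan28°)·tan²(59°) = 14.72; N_c = (N_q − 1)/tanφ' = 25.8.
Overburden at base level: q = 19.1 × 0.64 = 12.224 kPa.
The water table is 0.46 m below the base (< B = 1.2 m), so the ½γBN_γ term uses γ̄ = γ' + (d_w/B)(γ − γ') = 10.99 + (0.46/1.2)(19.1 − 10.99) = 14.099 kN/m³.
Cohesion term c·N_c = 21 × 25.803 = 541.87 kPa; surcharge term q·N_q = 12.224 × 14.72 = 179.94 kPa; self-weight term 0.5·γ·B·N_γ = 0.5 × 14.099 × 1.2 × 10.9 = 92.206 kPa.
q_ult = 541.87 + 179.94 + 92.206 = 814.01 kPa.
q_net = 814.01 − 12.224 = 801.79 kPa.
q_all(net) = 801.79 / 3 = 267.26 kPa.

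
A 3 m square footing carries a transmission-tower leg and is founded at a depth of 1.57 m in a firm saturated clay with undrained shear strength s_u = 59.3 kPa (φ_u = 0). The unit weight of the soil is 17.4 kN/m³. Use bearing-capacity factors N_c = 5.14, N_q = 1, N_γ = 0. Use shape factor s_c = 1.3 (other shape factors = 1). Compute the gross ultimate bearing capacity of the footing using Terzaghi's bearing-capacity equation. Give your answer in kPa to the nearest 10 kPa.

q = γ·D_f = 17.4 × 1.57 = 27.318 kPa.
c·N_c·s_c = 59.3 × 5.14 × 1.3 = 396.24 kPa
q·N_q = 27.318 × 1 = 27.318 kPa
q_ult = 396.24 + 27.318 = 423.56 kPa.

q_ult ≈ 420 kPa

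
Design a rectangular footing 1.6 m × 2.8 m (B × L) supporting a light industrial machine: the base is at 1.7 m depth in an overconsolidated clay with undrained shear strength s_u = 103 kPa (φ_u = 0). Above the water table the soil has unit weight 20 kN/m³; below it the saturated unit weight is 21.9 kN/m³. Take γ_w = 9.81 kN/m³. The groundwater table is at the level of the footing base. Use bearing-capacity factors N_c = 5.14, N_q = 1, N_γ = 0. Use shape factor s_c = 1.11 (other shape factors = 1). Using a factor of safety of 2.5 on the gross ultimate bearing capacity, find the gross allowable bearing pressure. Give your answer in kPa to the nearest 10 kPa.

q_all ≈ 250 kPa

Effective surcharge at the founding depth q = γ·D_f = 20 × 1.7 = 34 kPa.
q_ult = c·N_c·s_c + q·N_q
     = 103 × 5.14 × 1.11 + 34 × 1
     = 587.66 + 34 = 621.66 kPa.
q_all = 621.66 / 2.5 = 248.66 kPa.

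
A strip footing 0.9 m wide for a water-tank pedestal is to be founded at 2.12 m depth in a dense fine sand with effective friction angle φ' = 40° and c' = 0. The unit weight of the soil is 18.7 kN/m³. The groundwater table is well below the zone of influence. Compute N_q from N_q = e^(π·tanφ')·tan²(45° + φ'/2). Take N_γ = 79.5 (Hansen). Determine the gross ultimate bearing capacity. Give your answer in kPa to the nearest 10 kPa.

q_ult ≈ 3210 kPa

tan40° = 0.8391, so N_q = e^(π×0.8391)·tan²(65°) = 13.959 × 4.599 = 64.2.
q = γ·D_f = 18.7 × 2.12 = 39.644 kPa.
q·N_q = 39.644 × 64.195 = 2545 kPa
0.5·γ·B·N_γ = 0.5 × 18.7 × 0.9 × 79.5 = 668.99 kPa
q_ult = 2545 + 668.99 = 3213.9 kPa.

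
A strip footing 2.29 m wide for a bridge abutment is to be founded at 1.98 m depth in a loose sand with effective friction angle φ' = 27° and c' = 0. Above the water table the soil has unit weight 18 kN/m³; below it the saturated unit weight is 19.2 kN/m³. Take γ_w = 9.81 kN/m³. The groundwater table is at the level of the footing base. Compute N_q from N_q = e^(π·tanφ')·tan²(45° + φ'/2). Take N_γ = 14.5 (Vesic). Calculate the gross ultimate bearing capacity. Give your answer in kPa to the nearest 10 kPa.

q_ult ≈ 630 kPa

tan27° = 0.5095, so N_q = e^(π×0.5095)·tan²(58.5°) = 4.957 × 2.663 = 13.2.
Overburden at base level: q = 18 × 1.98 = 35.64 kPa.
Below the base the soil is submerged, so the ½γBN_γ term uses γ' = 19.2 − 9.81 = 9.39 kN/m³.
Surcharge term q·N_q = 35.64 × 13.199 = 470.42 kPa; self-weight term 0.5·γ·B·N_γ = 0.5 × 9.39 × 2.29 × 14.5 = 155.9 kPa.
q_ult = 470.42 + 155.9 = 626.32 kPa.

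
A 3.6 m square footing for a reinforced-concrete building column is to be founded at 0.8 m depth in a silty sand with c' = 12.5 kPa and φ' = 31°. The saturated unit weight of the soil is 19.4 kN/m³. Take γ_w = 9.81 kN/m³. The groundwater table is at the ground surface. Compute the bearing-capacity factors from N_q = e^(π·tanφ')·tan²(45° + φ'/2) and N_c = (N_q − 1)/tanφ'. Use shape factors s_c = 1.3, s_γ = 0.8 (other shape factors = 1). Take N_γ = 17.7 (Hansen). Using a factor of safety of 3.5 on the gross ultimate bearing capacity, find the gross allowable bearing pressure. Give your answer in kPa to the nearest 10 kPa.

q_all ≈ 270 kPa

N_q = e^(π·tan31°)·tan²(60.5°) = 20.63; N_c = (N_q − 1)/tanφ' = 32.67.
With the water table at the surface the whole profile is submerged: γ' = 19.4 − 9.81 = 9.59 kN/m³, so q = γ'·D_f = 7.672 kPa; the same γ' applies in the ½γBN_γ term.
q_ult = c·N_c·s_c + q·N_q + 0.5·γ·B·N_γ·s_γ
     = 12.5 × 32.671 × 1.3 + 7.672 × 20.631 + 0.5 × 9.59 × 3.6 × 17.7 × 0.8
     = 530.91 + 158.28 + 244.43 = 933.62 kPa.
q_all = 933.62 / 3.5 = 266.75 kPa.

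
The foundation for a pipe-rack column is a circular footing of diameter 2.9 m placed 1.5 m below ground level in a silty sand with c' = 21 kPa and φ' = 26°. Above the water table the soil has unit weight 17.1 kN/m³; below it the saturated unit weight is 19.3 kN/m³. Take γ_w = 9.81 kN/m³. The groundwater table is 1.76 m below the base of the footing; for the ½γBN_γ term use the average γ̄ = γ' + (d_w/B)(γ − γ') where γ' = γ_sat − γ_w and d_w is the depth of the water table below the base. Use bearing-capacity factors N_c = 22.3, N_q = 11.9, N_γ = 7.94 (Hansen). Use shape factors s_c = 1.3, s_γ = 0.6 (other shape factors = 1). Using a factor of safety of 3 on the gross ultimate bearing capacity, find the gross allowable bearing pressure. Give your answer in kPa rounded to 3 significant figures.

Overburden at base level: q = 17.1 × 1.5 = 25.65 kPa.
The water table is 1.76 m below the base (< B = 2.9 m), so the ½γBN_γ term uses γ̄ = γ' + (d_w/B)(γ − γ') = 9.49 + (1.76/2.9)(17.1 − 9.49) = 14.108 kN/m³.
Cohesion term c·N_c·s_c = 21 × 22.3 × 1.3 = 608.79 kPa; surcharge term q·N_q = 25.65 × 11.9 = 305.24 kPa; self-weight term 0.5·γ·B·N_γ·s_γ = 0.5 × 14.108 × 2.9 × 7.94 × 0.6 = 97.459 kPa.
q_ult = 608.79 + 305.24 + 97.459 = 1011.5 kPa.
q_all = 1011.5 / 3 = 337.16 kPa.

q_all ≈ 337 kPa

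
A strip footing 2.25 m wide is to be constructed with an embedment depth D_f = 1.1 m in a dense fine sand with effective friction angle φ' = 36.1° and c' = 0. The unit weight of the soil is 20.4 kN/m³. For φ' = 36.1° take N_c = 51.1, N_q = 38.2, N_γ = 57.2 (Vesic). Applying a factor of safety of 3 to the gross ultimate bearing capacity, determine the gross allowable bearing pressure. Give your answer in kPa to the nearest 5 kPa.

q_all ≈ 725 kPa

q = γ·D_f = 20.4 × 1.1 = 22.44 kPa.
q·N_q = 22.44 × 38.2 = 857.21 kPa
0.5·γ·B·N_γ = 0.5 × 20.4 × 2.25 × 57.2 = 1312.7 kPa
q_ult = 857.21 + 1312.7 = 2169.9 kPa.
q_all = q_ult / FS = 2169.9 / 3 = 723.32 kPa.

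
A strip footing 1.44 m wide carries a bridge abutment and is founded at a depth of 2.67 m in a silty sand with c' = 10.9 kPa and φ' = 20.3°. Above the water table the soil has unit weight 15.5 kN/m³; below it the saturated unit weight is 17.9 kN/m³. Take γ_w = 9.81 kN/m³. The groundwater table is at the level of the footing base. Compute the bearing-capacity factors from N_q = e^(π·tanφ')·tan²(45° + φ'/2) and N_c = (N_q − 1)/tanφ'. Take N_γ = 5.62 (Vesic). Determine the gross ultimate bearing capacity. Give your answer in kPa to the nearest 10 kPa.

tan20.3° = 0.3699, so N_q = e^(π×0.3699)·tan²(55.15°) = 3.197 × 2.062 = 6.59.
N_c = (6.59 − 1)/tan20.3° = 15.12.
Effective surcharge at the founding depth q = γ·D_f = 15.5 × 2.67 = 41.385 kPa.
The water table coincides with the base, so in the self-weight term γ → γ' = 8.09 kN/m³.
q_ult = c·N_c + q·N_q + 0.5·γ·B·N_γ
     = 10.9 × 15.12 + 41.385 × 6.5931 + 0.5 × 8.09 × 1.44 × 5.62
     = 164.81 + 272.86 + 32.735 = 470.4 kPa.

q_ult ≈ 470 kPa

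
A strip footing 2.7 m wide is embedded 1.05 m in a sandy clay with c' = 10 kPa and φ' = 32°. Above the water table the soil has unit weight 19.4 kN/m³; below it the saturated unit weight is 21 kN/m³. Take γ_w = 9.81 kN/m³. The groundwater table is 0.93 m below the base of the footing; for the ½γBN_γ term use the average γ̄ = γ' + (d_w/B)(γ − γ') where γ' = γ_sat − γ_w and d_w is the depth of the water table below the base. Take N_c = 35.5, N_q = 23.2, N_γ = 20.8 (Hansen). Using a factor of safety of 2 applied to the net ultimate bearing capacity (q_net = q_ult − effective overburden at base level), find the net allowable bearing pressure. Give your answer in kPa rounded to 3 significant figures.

q_all(net) ≈ 600 kPa

Effective surcharge at the founding depth q = γ·D_f = 19.4 × 1.05 = 20.37 kPa.
With d_w = 0.93 m < B, γ̄ = 11.19 + (0.93/2.7) × (19.4 − 11.19) = 14.018 kN/m³.
q_ult = c·N_c + q·N_q + 0.5·γ·B·N_γ
     = 10 × 35.5 + 20.37 × 23.2 + 0.5 × 14.018 × 2.7 × 20.8
     = 355 + 472.58 + 393.62 = 1221.2 kPa.
Net ultimate: q_net = 1221.2 − 20.37 = 1200.8 kPa.
q_all(net) = 1200.8 / 2 = 600.42 kPa.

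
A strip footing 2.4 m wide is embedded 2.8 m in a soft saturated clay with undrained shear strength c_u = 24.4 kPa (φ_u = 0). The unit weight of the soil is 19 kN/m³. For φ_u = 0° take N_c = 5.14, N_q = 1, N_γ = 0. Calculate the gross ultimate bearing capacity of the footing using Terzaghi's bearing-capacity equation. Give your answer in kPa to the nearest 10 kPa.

q_ult ≈ 180 kPa

Overburden at base level: q = 19 × 2.8 = 53.2 kPa.
Cohesion term c·N_c = 24.4 × 5.14 = 125.42 kPa; surcharge term q·N_q = 53.2 × 1 = 53.2 kPa.
q_ult = 125.42 + 53.2 = 178.62 kPa.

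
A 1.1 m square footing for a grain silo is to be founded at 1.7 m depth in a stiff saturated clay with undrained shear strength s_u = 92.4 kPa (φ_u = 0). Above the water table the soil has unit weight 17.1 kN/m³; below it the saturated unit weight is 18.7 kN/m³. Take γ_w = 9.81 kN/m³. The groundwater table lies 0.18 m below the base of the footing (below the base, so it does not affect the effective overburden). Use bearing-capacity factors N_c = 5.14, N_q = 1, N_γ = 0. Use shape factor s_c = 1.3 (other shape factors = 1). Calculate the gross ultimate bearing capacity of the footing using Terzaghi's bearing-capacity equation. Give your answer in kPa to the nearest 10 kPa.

Overburden at base level: q = 17.1 × 1.7 = 29.07 kPa.
Cohesion term c·N_c·s_c = 92.4 × 5.14 × 1.3 = 617.42 kPa; surcharge term q·N_q = 29.07 × 1 = 29.07 kPa.
q_ult = 617.42 + 29.07 = 646.49 kPa.

q_ult ≈ 650 kPa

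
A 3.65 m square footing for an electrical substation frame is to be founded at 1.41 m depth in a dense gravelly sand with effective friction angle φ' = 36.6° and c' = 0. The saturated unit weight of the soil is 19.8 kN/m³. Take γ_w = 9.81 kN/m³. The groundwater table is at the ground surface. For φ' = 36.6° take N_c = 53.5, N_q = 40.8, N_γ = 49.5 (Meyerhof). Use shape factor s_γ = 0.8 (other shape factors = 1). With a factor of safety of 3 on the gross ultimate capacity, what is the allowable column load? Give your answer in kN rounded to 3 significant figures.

P_all ≈ 5760 kN

γ' = 19.8 − 9.81 = 9.99 kN/m³ (submerged throughout). q = 9.99 × 1.41 = 14.086 kPa; the same γ' applies in the ½γBN_γ term.
q·N_q = 14.086 × 40.8 = 574.7 kPa
0.5·γ·B·N_γ·s_γ = 0.5 × 9.99 × 3.65 × 49.5 × 0.8 = 721.98 kPa
q_ult = 574.7 + 721.98 = 1296.7 kPa.
Gross allowable pressure q_all = 1296.7 / 3 = 432.23 kPa.
Footing area = 13.3225 m², so allowable column load = 432.23 × 13.3225 = 5758.3 kN.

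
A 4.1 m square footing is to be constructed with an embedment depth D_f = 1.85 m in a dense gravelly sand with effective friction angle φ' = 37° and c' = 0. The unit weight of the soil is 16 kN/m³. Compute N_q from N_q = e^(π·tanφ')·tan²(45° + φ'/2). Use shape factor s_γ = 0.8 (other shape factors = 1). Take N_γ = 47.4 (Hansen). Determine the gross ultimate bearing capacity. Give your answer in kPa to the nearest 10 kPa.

tan37° = 0.7536, so N_q = e^(π×0.7536)·tan²(63.5°) = 10.669 × 4.023 = 42.92.
q = γ·D_f = 16 × 1.85 = 29.6 kPa.
q·N_q = 29.6 × 42.92 = 1270.4 kPa
0.5·γ·B·N_γ·s_γ = 0.5 × 16 × 4.1 × 47.4 × 0.8 = 1243.8 kPa
q_ult = 1270.4 + 1243.8 = 2514.2 kPa.

q_ult ≈ 2510 kPa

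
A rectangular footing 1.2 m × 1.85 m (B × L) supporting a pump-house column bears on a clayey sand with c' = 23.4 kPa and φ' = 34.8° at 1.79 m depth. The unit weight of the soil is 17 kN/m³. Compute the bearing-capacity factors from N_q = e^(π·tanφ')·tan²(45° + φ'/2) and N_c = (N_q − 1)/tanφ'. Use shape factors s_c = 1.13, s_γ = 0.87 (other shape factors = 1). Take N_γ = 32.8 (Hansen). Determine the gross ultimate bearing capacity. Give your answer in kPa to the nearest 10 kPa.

tan34.8° = 0.695, so N_q = e^(π×0.695)·tan²(62.4°) = 8.877 × 3.659 = 32.48.
N_c = (32.48 − 1)/tan34.8° = 45.29.
Effective surcharge at the founding depth q = γ·D_f = 17 × 1.79 = 30.43 kPa.
q_ult = c·N_c·s_c + q·N_q + 0.5·γ·B·N_γ·s_γ
     = 23.4 × 45.294 × 1.13 + 30.43 × 32.48 + 0.5 × 17 × 1.2 × 32.8 × 0.87
     = 1197.7 + 988.37 + 291.07 = 2477.1 kPa.

q_ult ≈ 2480 kPa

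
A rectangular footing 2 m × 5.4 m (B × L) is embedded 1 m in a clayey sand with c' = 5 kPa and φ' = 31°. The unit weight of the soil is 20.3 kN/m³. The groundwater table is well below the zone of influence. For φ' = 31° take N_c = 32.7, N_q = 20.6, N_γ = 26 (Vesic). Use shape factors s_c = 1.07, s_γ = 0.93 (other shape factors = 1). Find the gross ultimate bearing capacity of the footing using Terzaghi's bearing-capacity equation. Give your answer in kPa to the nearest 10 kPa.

q_ult ≈ 1080 kPa

q = γ·D_f = 20.3 × 1 = 20.3 kPa.
c·N_c·s_c = 5 × 32.7 × 1.07 = 174.95 kPa
q·N_q = 20.3 × 20.6 = 418.18 kPa
0.5·γ·B·N_γ·s_γ = 0.5 × 20.3 × 2 × 26 × 0.93 = 490.85 kPa
q_ult = 174.95 + 418.18 + 490.85 = 1084 kPa.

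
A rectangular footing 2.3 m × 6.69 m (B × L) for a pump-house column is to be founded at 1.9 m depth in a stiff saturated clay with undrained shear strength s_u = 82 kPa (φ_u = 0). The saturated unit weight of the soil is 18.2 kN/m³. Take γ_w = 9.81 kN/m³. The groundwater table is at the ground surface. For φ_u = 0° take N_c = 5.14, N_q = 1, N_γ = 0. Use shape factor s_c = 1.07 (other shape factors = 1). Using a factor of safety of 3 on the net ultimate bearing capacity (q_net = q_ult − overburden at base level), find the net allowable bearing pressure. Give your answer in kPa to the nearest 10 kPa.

q_all(net) ≈ 150 kPa

Water table at ground surface, so effective unit weight γ' = 18.2 − 9.81 = 8.39 kN/m³ is used throughout; overburden q = 8.39 × 1.9 = 15.941 kPa.
Cohesion term c·N_c·s_c = 82 × 5.14 × 1.07 = 450.98 kPa; surcharge term q·N_q = 15.941 × 1 = 15.941 kPa.
q_ult = 450.98 + 15.941 = 466.92 kPa.
q_net = 466.92 − 15.941 = 450.98 kPa.
q_all(net) = 450.98 / 3 = 150.33 kPa.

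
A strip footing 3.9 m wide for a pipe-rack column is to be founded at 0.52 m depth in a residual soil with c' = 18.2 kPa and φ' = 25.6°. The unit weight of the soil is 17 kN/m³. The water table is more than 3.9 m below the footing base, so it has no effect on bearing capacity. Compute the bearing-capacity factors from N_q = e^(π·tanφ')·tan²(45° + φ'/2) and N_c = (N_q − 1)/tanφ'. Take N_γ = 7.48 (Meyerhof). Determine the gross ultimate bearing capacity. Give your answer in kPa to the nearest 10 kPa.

q_ult ≈ 740 kPa

tan25.6° = 0.4791, so N_q = e^(π×0.4791)·tan²(57.8°) = 4.505 × 2.522 = 11.36.
N_c = (11.36 − 1)/tan25.6° = 21.62.
Effective surcharge at the founding depth q = γ·D_f = 17 × 0.52 = 8.84 kPa.
q_ult = c·N_c + q·N_q + 0.5·γ·B·N_γ
     = 18.2 × 21.623 + 8.84 × 11.36 + 0.5 × 17 × 3.9 × 7.48
     = 393.55 + 100.42 + 247.96 = 741.93 kPa.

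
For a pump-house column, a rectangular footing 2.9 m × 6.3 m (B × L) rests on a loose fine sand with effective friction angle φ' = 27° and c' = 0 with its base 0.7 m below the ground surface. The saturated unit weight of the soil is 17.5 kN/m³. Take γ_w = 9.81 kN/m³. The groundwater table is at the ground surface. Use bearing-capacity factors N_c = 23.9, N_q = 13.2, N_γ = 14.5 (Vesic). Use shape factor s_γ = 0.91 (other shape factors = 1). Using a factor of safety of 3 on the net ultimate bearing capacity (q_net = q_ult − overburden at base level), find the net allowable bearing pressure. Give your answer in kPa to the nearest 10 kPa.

q_all(net) ≈ 70 kPa

With the water table at the surface the whole profile is submerged: γ' = 17.5 − 9.81 = 7.69 kN/m³, so q = γ'·D_f = 5.383 kPa; the same γ' applies in the ½γBN_γ term.
q_ult = q·N_q + 0.5·γ·B·N_γ·s_γ
     = 5.383 × 13.2 + 0.5 × 7.69 × 2.9 × 14.5 × 0.91
     = 71.056 + 147.13 = 218.19 kPa.
q_net = 218.19 − 5.383 = 212.8 kPa.
q_all(net) = 212.8 / 3 = 70.934 kPa.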